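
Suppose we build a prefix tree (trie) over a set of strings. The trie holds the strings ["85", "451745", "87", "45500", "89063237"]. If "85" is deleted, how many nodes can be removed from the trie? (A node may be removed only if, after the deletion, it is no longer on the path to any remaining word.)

1

After clearing the end-marker at "85", prune upward until reaching a node still needed by another word.
The suffix "5" (1 node) is used only by "85"; the node for "8" still has the child "7", so pruning stops there.
Nodes removed: 1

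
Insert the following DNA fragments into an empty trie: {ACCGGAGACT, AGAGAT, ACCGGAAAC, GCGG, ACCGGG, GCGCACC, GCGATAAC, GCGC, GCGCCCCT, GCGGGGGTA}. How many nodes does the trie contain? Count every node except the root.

Trace insertions, counting only characters that open a new branch:
  "ACCGGAGACT" → 10 new (A, C, C, G, G, A, G, A, C, T)
  "AGAGAT" → prefix "A" already present; 5 new (G, A, G, A, T)
  "ACCGGAAAC" → prefix "ACCGGA" already present; 3 new (A, A, C)
  "GCGG" → 4 new (G, C, G, G)
  "ACCGGG" → prefix "ACCGG" already present; 1 new (G)
  "GCGCACC" → prefix "GCG" already present; 4 new (C, A, C, C)
  "GCGATAAC" → prefix "GCG" already present; 5 new (A, T, A, A, C)
  "GCGC" → prefix "GCGC" already present; 0 new (none)
  "GCGCCCCT" → prefix "GCGC" already present; 4 new (C, C, C, T)
  "GCGGGGGTA" → prefix "GCGG" already present; 5 new (G, G, G, T, A)
Total nodes = 10 + 5 + 3 + 4 + 1 + 4 + 5 + 0 + 4 + 5 = 41

41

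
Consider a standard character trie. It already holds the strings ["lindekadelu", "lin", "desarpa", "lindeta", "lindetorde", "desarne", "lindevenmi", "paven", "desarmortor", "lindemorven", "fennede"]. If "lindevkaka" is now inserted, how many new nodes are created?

The longest prefix of "lindevkaka" already in the trie is "lindev" (length 6).
Each of the 4 remaining characters creates one node.

4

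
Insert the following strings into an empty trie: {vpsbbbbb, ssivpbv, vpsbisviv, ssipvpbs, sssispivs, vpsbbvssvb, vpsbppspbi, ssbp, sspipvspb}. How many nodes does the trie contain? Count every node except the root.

52

For each word, the new-node count is its length minus the longest prefix already in the trie:
  "vpsbbbbb" → 8 new (v, p, s, b, b, b, b, b)
  "ssivpbv" → 7 new (s, s, i, v, p, b, v)
  "vpsbisviv" → prefix "vpsb" already present; 5 new (i, s, v, i, v)
  "ssipvpbs" → prefix "ssi" already present; 5 new (p, v, p, b, s)
  "sssispivs" → prefix "ss" already present; 7 new (s, i, s, p, i, v, s)
  "vpsbbvssvb" → prefix "vpsbb" already present; 5 new (v, s, s, v, b)
  "vpsbppspbi" → prefix "vpsb" already present; 6 new (p, p, s, p, b, i)
  "ssbp" → prefix "ss" already present; 2 new (b, p)
  "sspipvspb" → prefix "ss" already present; 7 new (p, i, p, v, s, p, b)
Total nodes = 8 + 7 + 5 + 5 + 7 + 5 + 6 + 2 + 7 = 52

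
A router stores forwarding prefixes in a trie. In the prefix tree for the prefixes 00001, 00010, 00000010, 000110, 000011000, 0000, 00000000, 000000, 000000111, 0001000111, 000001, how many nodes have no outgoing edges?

Leaves are exactly the stored words that no other stored word extends.
Those words: "00000000", "00000010", "000000111", "000001", "000011000", "0001000111", "000110"
Leaf count: 7

7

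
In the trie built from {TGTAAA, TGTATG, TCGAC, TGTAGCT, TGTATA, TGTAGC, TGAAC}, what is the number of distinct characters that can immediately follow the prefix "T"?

The children of the "T" node are the distinct next characters among strings starting with "T".
Characters that immediately follow "T" among the stored strings: {C, G}.
That node has 2 child edges.

2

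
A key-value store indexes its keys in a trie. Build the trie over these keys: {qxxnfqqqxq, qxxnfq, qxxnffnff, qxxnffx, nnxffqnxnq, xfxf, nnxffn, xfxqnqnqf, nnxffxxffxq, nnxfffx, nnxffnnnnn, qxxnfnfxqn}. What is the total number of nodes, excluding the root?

Insert word by word; a character creates a node only if that edge doesn't already exist:
  "qxxnfqqqxq" → 10 new (q, x, x, n, f, q, q, q, x, q)
  "qxxnfq" → prefix "qxxnfq" already present; 0 new (none)
  "qxxnffnff" → prefix "qxxnf" already present; 4 new (f, n, f, f)
  "qxxnffx" → prefix "qxxnff" already present; 1 new (x)
  "nnxffqnxnq" → 10 new (n, n, x, f, f, q, n, x, n, q)
  "xfxf" → 4 new (x, f, x, f)
  "nnxffn" → prefix "nnxff" already present; 1 new (n)
  "xfxqnqnqf" → prefix "xfx" already present; 6 new (q, n, q, n, q, f)
  "nnxffxxffxq" → prefix "nnxff" already present; 6 new (x, x, f, f, x, q)
  "nnxfffx" → prefix "nnxff" already present; 2 new (f, x)
  "nnxffnnnnn" → prefix "nnxffn" already present; 4 new (n, n, n, n)
  "qxxnfnfxqn" → prefix "qxxnf" already present; 5 new (n, f, x, q, n)
Total nodes = 10 + 0 + 4 + 1 + 10 + 4 + 1 + 6 + 6 + 2 + 4 + 5 = 53

53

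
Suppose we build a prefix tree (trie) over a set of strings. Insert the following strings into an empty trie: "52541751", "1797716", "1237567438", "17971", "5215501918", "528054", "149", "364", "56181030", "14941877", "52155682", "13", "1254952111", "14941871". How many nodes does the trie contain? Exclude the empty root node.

67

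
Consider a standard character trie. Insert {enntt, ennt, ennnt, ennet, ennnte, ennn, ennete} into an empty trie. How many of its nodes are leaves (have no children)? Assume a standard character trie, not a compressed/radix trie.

Leaves are exactly the stored words that no other stored word extends.
Those words: "ennete", "ennnte", "enntt"
Leaf count: 3

3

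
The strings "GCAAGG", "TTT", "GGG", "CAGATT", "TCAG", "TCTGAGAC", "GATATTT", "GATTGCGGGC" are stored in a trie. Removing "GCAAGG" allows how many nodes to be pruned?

5

After clearing the end-marker at "GCAAGG", prune upward until reaching a node still needed by another word.
The suffix "CAAGG" (5 nodes) is used only by "GCAAGG"; the node for "G" still has the child "G", so pruning stops there.
Nodes removed: 5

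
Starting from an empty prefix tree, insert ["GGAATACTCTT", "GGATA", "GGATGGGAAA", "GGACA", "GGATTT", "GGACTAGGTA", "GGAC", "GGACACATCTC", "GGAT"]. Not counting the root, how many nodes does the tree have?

Trace insertions, counting only characters that open a new branch:
  "GGAATACTCTT" → 11 new (G, G, A, A, T, A, C, T, C, T, T)
  "GGATA" → prefix "GGA" already present; 2 new (T, A)
  "GGATGGGAAA" → prefix "GGAT" already present; 6 new (G, G, G, A, A, A)
  "GGACA" → prefix "GGA" already present; 2 new (C, A)
  "GGATTT" → prefix "GGAT" already present; 2 new (T, T)
  "GGACTAGGTA" → prefix "GGAC" already present; 6 new (T, A, G, G, T, A)
  "GGAC" → prefix "GGAC" already present; 0 new (none)
  "GGACACATCTC" → prefix "GGACA" already present; 6 new (C, A, T, C, T, C)
  "GGAT" → prefix "GGAT" already present; 0 new (none)
Total nodes = 11 + 2 + 6 + 2 + 2 + 6 + 0 + 6 + 0 = 35

35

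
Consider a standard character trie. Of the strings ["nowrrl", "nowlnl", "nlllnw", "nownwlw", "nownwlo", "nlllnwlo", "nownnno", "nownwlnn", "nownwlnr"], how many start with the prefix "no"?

7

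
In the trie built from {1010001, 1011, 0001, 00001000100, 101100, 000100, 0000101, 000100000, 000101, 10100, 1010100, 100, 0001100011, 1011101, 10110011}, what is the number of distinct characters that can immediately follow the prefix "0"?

1

Walk "0" from the root, arriving at one node.
Distinct next characters after "0": 0.
That node has 1 child edge.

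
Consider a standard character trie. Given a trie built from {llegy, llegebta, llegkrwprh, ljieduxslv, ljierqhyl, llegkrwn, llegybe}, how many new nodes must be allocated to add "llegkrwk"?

Walking "llegkrwk" from the root, the first 7 characters ("llegkrw") follow existing edges; "k" is the first miss.
So 8 − 7 = 1 new nodes.

1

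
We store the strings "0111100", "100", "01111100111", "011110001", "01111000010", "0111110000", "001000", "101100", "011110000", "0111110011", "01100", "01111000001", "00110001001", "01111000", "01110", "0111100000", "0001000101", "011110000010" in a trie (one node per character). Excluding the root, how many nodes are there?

For each word, the new-node count is its length minus the longest prefix already in the trie:
  "0111100" → 7 new (0, 1, 1, 1, 1, 0, 0)
  "100" → 3 new (1, 0, 0)
  "01111100111" → prefix "01111" already present; 6 new (1, 0, 0, 1, 1, 1)
  "011110001" → prefix "0111100" already present; 2 new (0, 1)
  "01111000010" → prefix "01111000" already present; 3 new (0, 1, 0)
  "0111110000" → prefix "01111100" already present; 2 new (0, 0)
  "001000" → prefix "0" already present; 5 new (0, 1, 0, 0, 0)
  "101100" → prefix "10" already present; 4 new (1, 1, 0, 0)
  "011110000" → prefix "011110000" already present; 0 new (none)
  "0111110011" → prefix "0111110011" already present; 0 new (none)
  "01100" → prefix "011" already present; 2 new (0, 0)
  "01111000001" → prefix "011110000" already present; 2 new (0, 1)
  "00110001001" → prefix "001" already present; 8 new (1, 0, 0, 0, 1, 0, 0, 1)
  "01111000" → prefix "01111000" already present; 0 new (none)
  "01110" → prefix "0111" already present; 1 new (0)
  "0111100000" → prefix "0111100000" already present; 0 new (none)
  "0001000101" → prefix "00" already present; 8 new (0, 1, 0, 0, 0, 1, 0, 1)
  "011110000010" → prefix "01111000001" already present; 1 new (0)
Total nodes = 7 + 3 + 6 + 2 + 3 + 2 + 5 + 4 + 0 + 0 + 2 + 2 + 8 + 0 + 1 + 0 + 8 + 1 = 54

54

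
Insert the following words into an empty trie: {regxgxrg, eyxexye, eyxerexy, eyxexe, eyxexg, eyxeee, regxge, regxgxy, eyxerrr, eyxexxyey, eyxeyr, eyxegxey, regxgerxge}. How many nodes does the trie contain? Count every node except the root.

41

Count nodes per top-level branch (shared prefixes stored once):
  'e'-branch (eyxeee, eyxegxey, eyxerexy, eyxerrr, eyxexe, eyxexg, eyxexxyey, eyxexye, eyxeyr): 27 nodes
  'r'-branch (regxge, regxgerxge, regxgxrg, regxgxy): 14 nodes
Sum: 41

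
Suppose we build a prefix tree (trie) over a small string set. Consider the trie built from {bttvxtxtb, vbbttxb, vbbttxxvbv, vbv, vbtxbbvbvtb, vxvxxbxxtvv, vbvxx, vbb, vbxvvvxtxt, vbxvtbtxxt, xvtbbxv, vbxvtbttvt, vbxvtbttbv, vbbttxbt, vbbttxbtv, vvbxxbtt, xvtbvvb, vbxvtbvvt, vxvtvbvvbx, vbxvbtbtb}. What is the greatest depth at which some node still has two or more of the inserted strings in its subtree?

8

The deepest shared node is where two words last agree before diverging.
e.g. "vbbttxbt" and "vbbttxbtv" share the prefix "vbbttxbt" of length 8; no pair shares a longer one.
Longest shared-prefix length: 8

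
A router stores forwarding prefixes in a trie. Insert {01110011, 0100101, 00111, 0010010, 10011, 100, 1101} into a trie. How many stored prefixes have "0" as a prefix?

4

Walk to "0"; the words in its subtree are exactly those with that prefix.
Words under "0": 0010010, 00111, 0100101, 01110011
Count: 4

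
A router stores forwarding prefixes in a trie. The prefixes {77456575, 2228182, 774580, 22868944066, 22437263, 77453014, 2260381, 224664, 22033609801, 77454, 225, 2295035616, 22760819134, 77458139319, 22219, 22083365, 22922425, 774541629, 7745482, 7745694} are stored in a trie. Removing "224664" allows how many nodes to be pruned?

3

Walk "224664" from the leaf back toward the root, removing each node that no remaining word uses.
The suffix "664" (3 nodes) is used only by "224664"; the node for "224" still has the child "3", so pruning stops there.
Nodes removed: 3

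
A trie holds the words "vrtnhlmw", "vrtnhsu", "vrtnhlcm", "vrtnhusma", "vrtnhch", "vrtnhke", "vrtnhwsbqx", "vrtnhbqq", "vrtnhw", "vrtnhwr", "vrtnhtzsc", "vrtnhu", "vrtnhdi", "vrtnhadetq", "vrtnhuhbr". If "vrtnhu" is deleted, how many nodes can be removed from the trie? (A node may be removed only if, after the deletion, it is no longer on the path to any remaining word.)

After clearing the end-marker at "vrtnhu", prune upward until reaching a node still needed by another word.
Every node on "vrtnhu" is still needed (e.g. by "vrtnhusma"), so nothing is freed.
Nodes removed: 0

0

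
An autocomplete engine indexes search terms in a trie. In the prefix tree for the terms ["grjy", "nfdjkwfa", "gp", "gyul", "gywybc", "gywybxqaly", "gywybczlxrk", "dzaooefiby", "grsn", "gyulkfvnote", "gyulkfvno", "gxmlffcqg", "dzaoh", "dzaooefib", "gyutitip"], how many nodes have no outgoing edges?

Leaves are exactly the stored words that no other stored word extends.
Those words: "dzaoh", "dzaooefiby", "gp", "grjy", "grsn", "gxmlffcqg", "gyulkfvnote", "gyutitip", "gywybczlxrk", "gywybxqaly", "nfdjkwfa"
Leaf count: 11

11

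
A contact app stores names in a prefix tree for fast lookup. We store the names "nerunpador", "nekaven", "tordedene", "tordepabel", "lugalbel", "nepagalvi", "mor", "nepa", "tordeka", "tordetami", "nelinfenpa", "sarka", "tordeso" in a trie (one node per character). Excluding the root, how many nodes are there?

68

For each word, the new-node count is its length minus the longest prefix already in the trie:
  "nerunpador" → 10 new (n, e, r, u, n, p, a, d, o, r)
  "nekaven" → prefix "ne" already present; 5 new (k, a, v, e, n)
  "tordedene" → 9 new (t, o, r, d, e, d, e, n, e)
  "tordepabel" → prefix "torde" already present; 5 new (p, a, b, e, l)
  "lugalbel" → 8 new (l, u, g, a, l, b, e, l)
  "nepagalvi" → prefix "ne" already present; 7 new (p, a, g, a, l, v, i)
  "mor" → 3 new (m, o, r)
  "nepa" → prefix "nepa" already present; 0 new (none)
  "tordeka" → prefix "torde" already present; 2 new (k, a)
  "tordetami" → prefix "torde" already present; 4 new (t, a, m, i)
  "nelinfenpa" → prefix "ne" already present; 8 new (l, i, n, f, e, n, p, a)
  "sarka" → 5 new (s, a, r, k, a)
  "tordeso" → prefix "torde" already present; 2 new (s, o)
Total nodes = 10 + 5 + 9 + 5 + 8 + 7 + 3 + 0 + 2 + 4 + 8 + 5 + 2 = 68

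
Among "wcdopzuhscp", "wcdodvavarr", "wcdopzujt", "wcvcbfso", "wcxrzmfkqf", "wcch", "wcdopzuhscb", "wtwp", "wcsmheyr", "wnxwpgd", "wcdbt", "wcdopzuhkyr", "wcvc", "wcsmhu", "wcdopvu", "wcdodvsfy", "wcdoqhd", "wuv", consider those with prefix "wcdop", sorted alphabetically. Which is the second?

wcdopzuhkyr

DFS of the "wcdop" subtree visits, in order: "wcdopvu", "wcdopzuhkyr", "wcdopzuhscb", "wcdopzuhscp", "wcdopzujt"
The 2nd is wcdopzuhkyr.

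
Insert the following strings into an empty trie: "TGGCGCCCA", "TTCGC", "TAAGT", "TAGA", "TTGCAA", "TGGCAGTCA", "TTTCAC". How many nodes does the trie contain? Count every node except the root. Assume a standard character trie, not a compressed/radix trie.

Trie structure (* marks end of a word):
(root)
└─ T
   ├─ A
   │  ├─ A
   │  │  └─ G
   │  │     └─ T *
   │  └─ G
   │     └─ A *
   ├─ G
   │  └─ G
   │     └─ C
   │        ├─ A
   │        │  └─ G
   │        │     └─ T
   │        │        └─ C
   │        │           └─ A *
   │        └─ G
   │           └─ C
   │              └─ C
   │                 └─ C
   │                    └─ A *
   └─ T
      ├─ C
      │  └─ G
      │     └─ C *
      ├─ G
      │  └─ C
      │     └─ A
      │        └─ A *
      └─ T
         └─ C
            └─ A
               └─ C *
Counting every labelled node above: 32.

32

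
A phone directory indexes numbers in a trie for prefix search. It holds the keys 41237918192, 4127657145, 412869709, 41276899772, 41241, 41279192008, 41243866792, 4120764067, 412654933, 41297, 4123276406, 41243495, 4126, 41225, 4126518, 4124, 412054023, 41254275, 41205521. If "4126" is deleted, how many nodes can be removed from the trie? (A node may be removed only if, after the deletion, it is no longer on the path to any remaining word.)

Walk "4126" from the leaf back toward the root, removing each node that no remaining word uses.
Every node on "4126" is still needed (e.g. by "412654933"), so nothing is freed.
Nodes removed: 0

0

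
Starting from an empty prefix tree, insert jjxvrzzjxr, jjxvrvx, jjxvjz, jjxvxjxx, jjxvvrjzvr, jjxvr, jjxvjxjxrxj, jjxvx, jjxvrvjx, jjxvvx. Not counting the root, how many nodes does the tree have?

Trie structure (* marks end of a word):
(root)
└─ j
   └─ j
      └─ x
         └─ v
            ├─ j
            │  ├─ x
            │  │  └─ j
            │  │     └─ x
            │  │        └─ r
            │  │           └─ x
            │  │              └─ j *
            │  └─ z *
            ├─ r *
            │  ├─ v
            │  │  ├─ j
            │  │  │  └─ x *
            │  │  └─ x *
            │  └─ z
            │     └─ z
            │        └─ j
            │           └─ x
            │              └─ r *
            ├─ v
            │  ├─ r
            │  │  └─ j
            │  │     └─ z
            │  │        └─ v
            │  │           └─ r *
            │  └─ x *
            └─ x *
               └─ j
                  └─ x
                     └─ x *
Counting every labelled node above: 33.

33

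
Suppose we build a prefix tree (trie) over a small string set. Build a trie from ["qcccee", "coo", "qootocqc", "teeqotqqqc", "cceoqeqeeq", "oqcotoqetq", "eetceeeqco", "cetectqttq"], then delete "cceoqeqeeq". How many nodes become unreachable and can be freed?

After clearing the end-marker at "cceoqeqeeq", prune upward until reaching a node still needed by another word.
The suffix "ceoqeqeeq" (9 nodes) is used only by "cceoqeqeeq"; the node for "c" still has the child "o", so pruning stops there.
Nodes removed: 9

9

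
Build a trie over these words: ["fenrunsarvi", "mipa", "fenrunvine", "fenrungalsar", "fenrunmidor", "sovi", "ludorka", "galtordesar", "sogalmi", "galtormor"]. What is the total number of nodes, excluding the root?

60

Count nodes per top-level branch (shared prefixes stored once):
  'f'-branch (fenrungalsar, fenrunmidor, fenrunsarvi, fenrunvine): 26 nodes
  'g'-branch (galtordesar, galtormor): 14 nodes
  'l'-branch (ludorka): 7 nodes
  'm'-branch (mipa): 4 nodes
  's'-branch (sogalmi, sovi): 9 nodes
Sum: 60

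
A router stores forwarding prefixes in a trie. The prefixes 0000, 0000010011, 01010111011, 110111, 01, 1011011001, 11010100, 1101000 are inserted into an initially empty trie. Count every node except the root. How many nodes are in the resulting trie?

For each word, the new-node count is its length minus the longest prefix already in the trie:
  "0000" → 4 new (0, 0, 0, 0)
  "0000010011" → prefix "0000" already present; 6 new (0, 1, 0, 0, 1, 1)
  "01010111011" → prefix "0" already present; 10 new (1, 0, 1, 0, 1, 1, 1, 0, 1, 1)
  "110111" → 6 new (1, 1, 0, 1, 1, 1)
  "01" → prefix "01" already present; 0 new (none)
  "1011011001" → prefix "1" already present; 9 new (0, 1, 1, 0, 1, 1, 0, 0, 1)
  "11010100" → prefix "1101" already present; 4 new (0, 1, 0, 0)
  "1101000" → prefix "11010" already present; 2 new (0, 0)
Total nodes = 4 + 6 + 10 + 6 + 0 + 9 + 4 + 2 = 41

41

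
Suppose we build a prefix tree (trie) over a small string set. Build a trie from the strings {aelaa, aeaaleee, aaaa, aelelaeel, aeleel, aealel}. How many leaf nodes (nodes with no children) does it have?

Leaves are exactly the stored words that no other stored word extends.
Those words: "aaaa", "aeaaleee", "aealel", "aelaa", "aeleel", "aelelaeel"
Leaf count: 6

6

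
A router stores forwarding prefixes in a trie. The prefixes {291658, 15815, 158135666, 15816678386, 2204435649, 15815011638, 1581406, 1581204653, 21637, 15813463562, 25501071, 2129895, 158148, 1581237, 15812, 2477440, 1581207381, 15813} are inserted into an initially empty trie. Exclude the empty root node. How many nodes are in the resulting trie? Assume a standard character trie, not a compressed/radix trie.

82

For each word, the new-node count is its length minus the longest prefix already in the trie:
  "291658" → 6 new (2, 9, 1, 6, 5, 8)
  "15815" → 5 new (1, 5, 8, 1, 5)
  "158135666" → prefix "1581" already present; 5 new (3, 5, 6, 6, 6)
  "15816678386" → prefix "1581" already present; 7 new (6, 6, 7, 8, 3, 8, 6)
  "2204435649" → prefix "2" already present; 9 new (2, 0, 4, 4, 3, 5, 6, 4, 9)
  "15815011638" → prefix "15815" already present; 6 new (0, 1, 1, 6, 3, 8)
  "1581406" → prefix "1581" already present; 3 new (4, 0, 6)
  "1581204653" → prefix "1581" already present; 6 new (2, 0, 4, 6, 5, 3)
  "21637" → prefix "2" already present; 4 new (1, 6, 3, 7)
  "15813463562" → prefix "15813" already present; 6 new (4, 6, 3, 5, 6, 2)
  "25501071" → prefix "2" already present; 7 new (5, 5, 0, 1, 0, 7, 1)
  "2129895" → prefix "21" already present; 5 new (2, 9, 8, 9, 5)
  "158148" → prefix "15814" already present; 1 new (8)
  "1581237" → prefix "15812" already present; 2 new (3, 7)
  "15812" → prefix "15812" already present; 0 new (none)
  "2477440" → prefix "2" already present; 6 new (4, 7, 7, 4, 4, 0)
  "1581207381" → prefix "158120" already present; 4 new (7, 3, 8, 1)
  "15813" → prefix "15813" already present; 0 new (none)
Total nodes = 6 + 5 + 5 + 7 + 9 + 6 + 3 + 6 + 4 + 6 + 7 + 5 + 1 + 2 + 0 + 6 + 4 + 0 = 82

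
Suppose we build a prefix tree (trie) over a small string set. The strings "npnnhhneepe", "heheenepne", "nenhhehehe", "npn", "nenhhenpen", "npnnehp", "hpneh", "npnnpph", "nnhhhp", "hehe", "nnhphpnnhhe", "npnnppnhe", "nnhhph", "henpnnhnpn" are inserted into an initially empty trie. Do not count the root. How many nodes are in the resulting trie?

70

Trace insertions, counting only characters that open a new branch:
  "npnnhhneepe" → 11 new (n, p, n, n, h, h, n, e, e, p, e)
  "heheenepne" → 10 new (h, e, h, e, e, n, e, p, n, e)
  "nenhhehehe" → prefix "n" already present; 9 new (e, n, h, h, e, h, e, h, e)
  "npn" → prefix "npn" already present; 0 new (none)
  "nenhhenpen" → prefix "nenhhe" already present; 4 new (n, p, e, n)
  "npnnehp" → prefix "npnn" already present; 3 new (e, h, p)
  "hpneh" → prefix "h" already present; 4 new (p, n, e, h)
  "npnnpph" → prefix "npnn" already present; 3 new (p, p, h)
  "nnhhhp" → prefix "n" already present; 5 new (n, h, h, h, p)
  "hehe" → prefix "hehe" already present; 0 new (none)
  "nnhphpnnhhe" → prefix "nnh" already present; 8 new (p, h, p, n, n, h, h, e)
  "npnnppnhe" → prefix "npnnpp" already present; 3 new (n, h, e)
  "nnhhph" → prefix "nnhh" already present; 2 new (p, h)
  "henpnnhnpn" → prefix "he" already present; 8 new (n, p, n, n, h, n, p, n)
Total nodes = 11 + 10 + 9 + 0 + 4 + 3 + 4 + 3 + 5 + 0 + 8 + 3 + 2 + 8 = 70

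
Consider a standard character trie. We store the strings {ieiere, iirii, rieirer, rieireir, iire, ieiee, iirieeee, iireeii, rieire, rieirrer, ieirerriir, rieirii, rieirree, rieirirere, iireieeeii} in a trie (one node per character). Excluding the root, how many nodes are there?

51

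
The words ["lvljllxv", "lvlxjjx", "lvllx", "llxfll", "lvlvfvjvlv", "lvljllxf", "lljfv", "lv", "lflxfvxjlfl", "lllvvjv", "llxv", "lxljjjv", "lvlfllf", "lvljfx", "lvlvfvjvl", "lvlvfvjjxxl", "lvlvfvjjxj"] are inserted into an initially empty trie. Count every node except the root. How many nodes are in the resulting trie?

Count nodes per top-level branch (shared prefixes stored once):
  'l'-branch (lflxfvxjlfl, lljfv, lllvvjv, llxfll, llxv, lv, lvlfllf, lvljfx, lvljllxf, lvljllxv, lvllx, lvlvfvjjxj, lvlvfvjjxxl, lvlvfvjvl, lvlvfvjvlv, lvlxjjx, lxljjjv): 63 nodes
Sum: 63

63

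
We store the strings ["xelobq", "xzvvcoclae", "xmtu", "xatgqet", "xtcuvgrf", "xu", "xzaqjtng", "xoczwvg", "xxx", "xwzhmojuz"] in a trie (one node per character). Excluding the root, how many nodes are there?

54

Count nodes per top-level branch (shared prefixes stored once):
  'x'-branch (xatgqet, xelobq, xmtu, xoczwvg, xtcuvgrf, xu, xwzhmojuz, xxx, xzaqjtng, xzvvcoclae): 54 nodes
Sum: 54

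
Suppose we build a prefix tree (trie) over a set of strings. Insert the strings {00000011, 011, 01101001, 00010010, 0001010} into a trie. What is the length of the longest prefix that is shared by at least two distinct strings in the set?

5

Equivalently: take the maximum, over all pairs, of their longest common prefix length.
"00010010" and "0001010" agree on "00010" (5 characters) before diverging; nothing deeper is shared.
Longest shared-prefix length: 5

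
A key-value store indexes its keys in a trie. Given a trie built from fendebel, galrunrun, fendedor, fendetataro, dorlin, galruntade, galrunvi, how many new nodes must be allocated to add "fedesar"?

5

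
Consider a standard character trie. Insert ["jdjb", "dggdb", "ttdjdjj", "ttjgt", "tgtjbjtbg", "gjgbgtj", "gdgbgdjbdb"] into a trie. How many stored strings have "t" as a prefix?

3

Filter for entries beginning with "t":
Words under "t": tgtjbjtbg, ttdjdjj, ttjgt
Count: 3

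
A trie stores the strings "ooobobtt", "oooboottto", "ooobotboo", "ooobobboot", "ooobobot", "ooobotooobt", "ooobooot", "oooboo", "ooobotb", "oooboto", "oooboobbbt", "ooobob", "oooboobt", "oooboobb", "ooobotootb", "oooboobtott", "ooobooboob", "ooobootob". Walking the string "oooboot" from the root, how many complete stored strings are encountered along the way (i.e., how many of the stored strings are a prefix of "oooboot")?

1

Walk "oooboot" from the root; an end-of-word marker is hit whenever a stored word is a prefix of "oooboot".
Prefixes of the query that are stored words: "oooboo"
Count: 1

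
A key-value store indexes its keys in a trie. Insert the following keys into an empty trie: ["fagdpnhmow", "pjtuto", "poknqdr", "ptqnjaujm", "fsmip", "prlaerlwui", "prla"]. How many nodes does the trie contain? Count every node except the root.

43

Trace insertions, counting only characters that open a new branch:
  "fagdpnhmow" → 10 new (f, a, g, d, p, n, h, m, o, w)
  "pjtuto" → 6 new (p, j, t, u, t, o)
  "poknqdr" → prefix "p" already present; 6 new (o, k, n, q, d, r)
  "ptqnjaujm" → prefix "p" already present; 8 new (t, q, n, j, a, u, j, m)
  "fsmip" → prefix "f" already present; 4 new (s, m, i, p)
  "prlaerlwui" → prefix "p" already present; 9 new (r, l, a, e, r, l, w, u, i)
  "prla" → prefix "prla" already present; 0 new (none)
Total nodes = 10 + 6 + 6 + 8 + 4 + 9 + 0 = 43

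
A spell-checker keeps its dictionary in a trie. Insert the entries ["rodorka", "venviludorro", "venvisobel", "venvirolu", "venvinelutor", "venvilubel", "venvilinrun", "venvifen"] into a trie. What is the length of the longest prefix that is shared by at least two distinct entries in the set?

Look for the deepest trie node that still has at least two words in its subtree.
"venvilubel" and "venviludorro" agree on "venvilu" (7 characters) before diverging; nothing deeper is shared.
Longest shared-prefix length: 7

7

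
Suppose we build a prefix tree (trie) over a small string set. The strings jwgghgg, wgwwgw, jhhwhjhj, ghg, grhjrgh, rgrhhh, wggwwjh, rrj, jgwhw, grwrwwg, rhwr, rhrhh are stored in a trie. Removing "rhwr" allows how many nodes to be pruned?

Walk "rhwr" from the leaf back toward the root, removing each node that no remaining word uses.
The suffix "wr" (2 nodes) is used only by "rhwr"; the node for "rh" still has the child "r", so pruning stops there.
Nodes removed: 2

2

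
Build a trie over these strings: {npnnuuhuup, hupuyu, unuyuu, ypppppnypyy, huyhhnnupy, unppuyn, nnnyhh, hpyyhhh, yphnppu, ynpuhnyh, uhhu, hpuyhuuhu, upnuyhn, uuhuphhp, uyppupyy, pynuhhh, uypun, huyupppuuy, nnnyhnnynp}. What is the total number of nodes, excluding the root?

120

For each word, the new-node count is its length minus the longest prefix already in the trie:
  "npnnuuhuup" → 10 new (n, p, n, n, u, u, h, u, u, p)
  "hupuyu" → 6 new (h, u, p, u, y, u)
  "unuyuu" → 6 new (u, n, u, y, u, u)
  "ypppppnypyy" → 11 new (y, p, p, p, p, p, n, y, p, y, y)
  "huyhhnnupy" → prefix "hu" already present; 8 new (y, h, h, n, n, u, p, y)
  "unppuyn" → prefix "un" already present; 5 new (p, p, u, y, n)
  "nnnyhh" → prefix "n" already present; 5 new (n, n, y, h, h)
  "hpyyhhh" → prefix "h" already present; 6 new (p, y, y, h, h, h)
  "yphnppu" → prefix "yp" already present; 5 new (h, n, p, p, u)
  "ynpuhnyh" → prefix "y" already present; 7 new (n, p, u, h, n, y, h)
  "uhhu" → prefix "u" already present; 3 new (h, h, u)
  "hpuyhuuhu" → prefix "hp" already present; 7 new (u, y, h, u, u, h, u)
  "upnuyhn" → prefix "u" already present; 6 new (p, n, u, y, h, n)
  "uuhuphhp" → prefix "u" already present; 7 new (u, h, u, p, h, h, p)
  "uyppupyy" → prefix "u" already present; 7 new (y, p, p, u, p, y, y)
  "pynuhhh" → 7 new (p, y, n, u, h, h, h)
  "uypun" → prefix "uyp" already present; 2 new (u, n)
  "huyupppuuy" → prefix "huy" already present; 7 new (u, p, p, p, u, u, y)
  "nnnyhnnynp" → prefix "nnnyh" already present; 5 new (n, n, y, n, p)
Total nodes = 10 + 6 + 6 + 11 + 8 + 5 + 5 + 6 + 5 + 7 + 3 + 7 + 6 + 7 + 7 + 7 + 2 + 7 + 5 = 120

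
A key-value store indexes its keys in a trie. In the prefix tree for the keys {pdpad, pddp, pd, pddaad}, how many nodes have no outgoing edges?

Leaves are exactly the stored words that no other stored word extends.
Those words: "pddaad", "pddp", "pdpad"
Leaf count: 3

3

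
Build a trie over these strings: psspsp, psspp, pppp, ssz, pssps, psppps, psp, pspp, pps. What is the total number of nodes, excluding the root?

Count nodes per top-level branch (shared prefixes stored once):
  'p'-branch (pppp, pps, psp, pspp, psppps, psspp, pssps, psspsp): 15 nodes
  's'-branch (ssz): 3 nodes
Sum: 18

18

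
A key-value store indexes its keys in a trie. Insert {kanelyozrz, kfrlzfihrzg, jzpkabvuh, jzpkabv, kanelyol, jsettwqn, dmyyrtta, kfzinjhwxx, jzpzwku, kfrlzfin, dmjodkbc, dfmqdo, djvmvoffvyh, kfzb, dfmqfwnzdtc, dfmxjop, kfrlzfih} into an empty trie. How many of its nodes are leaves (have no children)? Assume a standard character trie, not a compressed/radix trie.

15

A leaf is a node with no children — equivalently, the end of a word that is not a proper prefix of any other stored word.
Those words: "dfmqdo", "dfmqfwnzdtc", "dfmxjop", "djvmvoffvyh", "dmjodkbc", "dmyyrtta", "jsettwqn", "jzpkabvuh", "jzpzwku", "kanelyol", "kanelyozrz", "kfrlzfihrzg", "kfrlzfin", "kfzb", "kfzinjhwxx"
Leaf count: 15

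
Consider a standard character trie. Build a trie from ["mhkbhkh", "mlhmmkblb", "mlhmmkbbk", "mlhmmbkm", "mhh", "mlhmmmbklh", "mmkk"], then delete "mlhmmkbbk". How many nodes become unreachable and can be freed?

2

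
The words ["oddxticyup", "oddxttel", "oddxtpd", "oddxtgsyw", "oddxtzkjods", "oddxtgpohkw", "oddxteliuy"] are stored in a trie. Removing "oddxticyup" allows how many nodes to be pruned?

A node on "oddxticyup"'s path can go only if nothing else ends at it or branches off below it.
The suffix "icyup" (5 nodes) is used only by "oddxticyup"; the node for "oddxt" still has the child "t", so pruning stops there.
Nodes removed: 5

5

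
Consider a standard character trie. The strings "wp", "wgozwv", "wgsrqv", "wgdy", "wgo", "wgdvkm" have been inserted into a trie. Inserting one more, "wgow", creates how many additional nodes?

1

"wgo" is already a path in the trie; the remaining "w" must be added.
New nodes needed: |"wgow"| − 3 = 4 − 3 = 1.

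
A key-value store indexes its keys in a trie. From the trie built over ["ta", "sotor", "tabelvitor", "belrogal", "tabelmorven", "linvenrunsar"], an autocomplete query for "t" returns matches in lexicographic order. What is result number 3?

tabelvitor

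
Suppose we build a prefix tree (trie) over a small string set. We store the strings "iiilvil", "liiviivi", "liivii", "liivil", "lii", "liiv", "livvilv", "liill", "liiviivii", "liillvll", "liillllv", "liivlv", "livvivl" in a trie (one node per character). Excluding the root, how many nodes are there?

Trie structure (* marks end of a word):
(root)
├─ i
│  └─ i
│     └─ i
│        └─ l
│           └─ v
│              └─ i
│                 └─ l *
└─ l
   └─ i
      ├─ i *
      │  ├─ l
      │  │  └─ l *
      │  │     ├─ l
      │  │     │  └─ l
      │  │     │     └─ v *
      │  │     └─ v
      │  │        └─ l
      │  │           └─ l *
      │  └─ v *
      │     ├─ i
      │     │  ├─ i *
      │     │  │  └─ v
      │     │  │     └─ i *
      │     │  │        └─ i *
      │     │  └─ l *
      │     └─ l
      │        └─ v *
      └─ v
         └─ v
            └─ i
               ├─ l
               │  └─ v *
               └─ v
                  └─ l *
Counting every labelled node above: 34.

34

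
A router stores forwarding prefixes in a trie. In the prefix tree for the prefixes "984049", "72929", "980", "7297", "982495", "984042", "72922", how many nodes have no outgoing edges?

A leaf is a node with no children — equivalently, the end of a word that is not a proper prefix of any other stored word.
Those words: "72922", "72929", "7297", "980", "982495", "984042", "984049"
Leaf count: 7

7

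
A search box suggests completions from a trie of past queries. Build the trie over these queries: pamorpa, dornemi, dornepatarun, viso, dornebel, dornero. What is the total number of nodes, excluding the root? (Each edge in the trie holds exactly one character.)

30

Count nodes per top-level branch (shared prefixes stored once):
  'd'-branch (dornebel, dornemi, dornepatarun, dornero): 19 nodes
  'p'-branch (pamorpa): 7 nodes
  'v'-branch (viso): 4 nodes
Sum: 30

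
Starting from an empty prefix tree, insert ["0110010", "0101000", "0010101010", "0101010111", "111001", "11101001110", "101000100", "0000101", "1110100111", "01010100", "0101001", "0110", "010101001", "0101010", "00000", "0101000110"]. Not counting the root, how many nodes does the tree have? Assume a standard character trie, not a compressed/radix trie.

59

Count nodes per top-level branch (shared prefixes stored once):
  '0'-branch (00000, 0000101, 0010101010, 0101000, 0101000110, 0101001, 0101010, 01010100, 010101001, 0101010111, 0110, 0110010): 38 nodes
  '1'-branch (101000100, 111001, 1110100111, 11101001110): 21 nodes
Sum: 59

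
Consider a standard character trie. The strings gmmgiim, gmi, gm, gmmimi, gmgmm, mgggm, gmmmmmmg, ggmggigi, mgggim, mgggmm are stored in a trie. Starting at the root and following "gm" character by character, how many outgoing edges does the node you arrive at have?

Walk "gm" from the root, arriving at one node.
Distinct next characters after "gm": g, i, m.
That node has 3 child edges.

3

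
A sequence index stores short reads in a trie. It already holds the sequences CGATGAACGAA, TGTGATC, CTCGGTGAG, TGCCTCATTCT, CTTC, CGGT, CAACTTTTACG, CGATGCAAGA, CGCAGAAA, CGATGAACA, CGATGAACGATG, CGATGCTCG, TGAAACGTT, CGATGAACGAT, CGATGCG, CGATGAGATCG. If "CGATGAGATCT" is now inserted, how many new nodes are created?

Walking "CGATGAGATCT" from the root, the first 10 characters ("CGATGAGATC") follow existing edges; "T" is the first miss.
New nodes needed: |"CGATGAGATCT"| − 10 = 11 − 10 = 1.

1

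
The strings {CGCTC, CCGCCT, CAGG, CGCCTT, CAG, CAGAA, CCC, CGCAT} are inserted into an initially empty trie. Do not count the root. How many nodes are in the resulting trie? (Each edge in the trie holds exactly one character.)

21

For each word, the new-node count is its length minus the longest prefix already in the trie:
  "CGCTC" → 5 new (C, G, C, T, C)
  "CCGCCT" → prefix "C" already present; 5 new (C, G, C, C, T)
  "CAGG" → prefix "C" already present; 3 new (A, G, G)
  "CGCCTT" → prefix "CGC" already present; 3 new (C, T, T)
  "CAG" → prefix "CAG" already present; 0 new (none)
  "CAGAA" → prefix "CAG" already present; 2 new (A, A)
  "CCC" → prefix "CC" already present; 1 new (C)
  "CGCAT" → prefix "CGC" already present; 2 new (A, T)
Total nodes = 5 + 5 + 3 + 3 + 0 + 2 + 1 + 2 = 21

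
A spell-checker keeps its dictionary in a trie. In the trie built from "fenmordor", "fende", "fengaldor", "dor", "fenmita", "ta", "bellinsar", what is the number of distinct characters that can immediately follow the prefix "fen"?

The children of the "fen" node are the distinct next characters among strings starting with "fen".
Characters that immediately follow "fen" among the stored strings: {d, g, m}.
That node has 3 child edges.

3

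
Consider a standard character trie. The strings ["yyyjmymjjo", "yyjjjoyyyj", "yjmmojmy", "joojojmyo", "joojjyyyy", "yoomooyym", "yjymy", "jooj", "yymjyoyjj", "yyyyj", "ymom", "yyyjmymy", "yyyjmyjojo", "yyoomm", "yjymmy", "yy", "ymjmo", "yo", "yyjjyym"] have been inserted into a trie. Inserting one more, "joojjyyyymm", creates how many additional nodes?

The longest prefix of "joojjyyyymm" already in the trie is "joojjyyyy" (length 9).
Each of the 2 remaining characters creates one node.

2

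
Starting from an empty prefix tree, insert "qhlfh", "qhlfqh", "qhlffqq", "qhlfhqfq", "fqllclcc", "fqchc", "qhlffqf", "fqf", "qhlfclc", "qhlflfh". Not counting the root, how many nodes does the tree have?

For each word, the new-node count is its length minus the longest prefix already in the trie:
  "qhlfh" → 5 new (q, h, l, f, h)
  "qhlfqh" → prefix "qhlf" already present; 2 new (q, h)
  "qhlffqq" → prefix "qhlf" already present; 3 new (f, q, q)
  "qhlfhqfq" → prefix "qhlfh" already present; 3 new (q, f, q)
  "fqllclcc" → 8 new (f, q, l, l, c, l, c, c)
  "fqchc" → prefix "fq" already present; 3 new (c, h, c)
  "qhlffqf" → prefix "qhlffq" already present; 1 new (f)
  "fqf" → prefix "fq" already present; 1 new (f)
  "qhlfclc" → prefix "qhlf" already present; 3 new (c, l, c)
  "qhlflfh" → prefix "qhlf" already present; 3 new (l, f, h)
Total nodes = 5 + 2 + 3 + 3 + 8 + 3 + 1 + 1 + 3 + 3 = 32

32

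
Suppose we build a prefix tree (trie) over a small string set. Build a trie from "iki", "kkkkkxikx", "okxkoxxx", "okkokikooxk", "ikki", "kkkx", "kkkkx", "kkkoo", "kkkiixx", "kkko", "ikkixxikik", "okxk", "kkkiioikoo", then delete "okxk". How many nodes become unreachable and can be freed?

0

A node on "okxk"'s path can go only if nothing else ends at it or branches off below it.
Every node on "okxk" is still needed (e.g. by "okxkoxxx"), so nothing is freed.
Nodes removed: 0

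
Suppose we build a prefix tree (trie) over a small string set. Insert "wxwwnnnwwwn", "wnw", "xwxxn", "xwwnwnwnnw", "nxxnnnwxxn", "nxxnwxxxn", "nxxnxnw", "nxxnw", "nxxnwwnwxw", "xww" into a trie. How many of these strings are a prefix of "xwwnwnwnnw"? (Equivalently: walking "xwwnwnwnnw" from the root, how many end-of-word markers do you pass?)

Check each prefix of "xwwnwnwnnw" against the stored set — each match is an end-marker on the path.
Prefixes of the query that are stored words: "xww", "xwwnwnwnnw"
Count: 2

2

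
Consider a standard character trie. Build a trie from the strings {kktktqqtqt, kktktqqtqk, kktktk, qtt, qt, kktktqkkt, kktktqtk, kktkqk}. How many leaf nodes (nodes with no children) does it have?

7

A leaf is a node with no children — equivalently, the end of a word that is not a proper prefix of any other stored word.
Those words: "kktkqk", "kktktk", "kktktqkkt", "kktktqqtqk", "kktktqqtqt", "kktktqtk", "qtt"
Leaf count: 7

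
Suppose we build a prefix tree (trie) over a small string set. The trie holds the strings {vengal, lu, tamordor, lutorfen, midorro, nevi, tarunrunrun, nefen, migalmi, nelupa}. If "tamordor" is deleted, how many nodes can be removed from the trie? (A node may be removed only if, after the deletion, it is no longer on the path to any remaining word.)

6

Walk "tamordor" from the leaf back toward the root, removing each node that no remaining word uses.
The suffix "mordor" (6 nodes) is used only by "tamordor"; the node for "ta" still has the child "r", so pruning stops there.
Nodes removed: 6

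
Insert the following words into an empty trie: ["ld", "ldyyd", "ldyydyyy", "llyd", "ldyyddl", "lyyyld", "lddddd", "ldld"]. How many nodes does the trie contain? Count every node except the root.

Trace insertions, counting only characters that open a new branch:
  "ld" → 2 new (l, d)
  "ldyyd" → prefix "ld" already present; 3 new (y, y, d)
  "ldyydyyy" → prefix "ldyyd" already present; 3 new (y, y, y)
  "llyd" → prefix "l" already present; 3 new (l, y, d)
  "ldyyddl" → prefix "ldyyd" already present; 2 new (d, l)
  "lyyyld" → prefix "l" already present; 5 new (y, y, y, l, d)
  "lddddd" → prefix "ld" already present; 4 new (d, d, d, d)
  "ldld" → prefix "ld" already present; 2 new (l, d)
Total nodes = 2 + 3 + 3 + 3 + 2 + 5 + 4 + 2 = 24

24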